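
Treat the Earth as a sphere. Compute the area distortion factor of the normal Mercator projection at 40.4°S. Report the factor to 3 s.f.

Mercator is conformal, so the point scale is isotropic: h = k = sec φ = 1/cos φ.
Areal scale = k² = sec²φ = 1/cos²(40.4°) = 1/0.7615² = 1.724.

1.72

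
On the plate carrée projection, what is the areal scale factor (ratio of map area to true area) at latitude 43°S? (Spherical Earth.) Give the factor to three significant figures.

In the plate carrée (x = Rλ, y = Rφ), meridians are true-scale (h = 1) and parallels are stretched by k = sec φ.
Areal scale = h·k = 1 × sec φ; at 43°, h = 1.000, k = 1.367, so h·k = 1.367.

1.37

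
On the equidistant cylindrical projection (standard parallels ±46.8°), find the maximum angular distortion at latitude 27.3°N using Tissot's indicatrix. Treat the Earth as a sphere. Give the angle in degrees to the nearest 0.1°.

With standard parallel φ₀ = 46.8°, the equirectangular projection gives x = Rλ cos φ₀, y = Rφ, so h = 1 and k = cos 46.8° / cos φ.
At 27.3°: h = 1.000, k = 0.7704; principal scales a = 1.000, b = 0.7704.
sin(ω/2) = (a − b)/(a + b) = 0.2296/1.770 = 0.1297, so ω = 2 arcsin(0.1297) ≈ 14.9°.

14.9°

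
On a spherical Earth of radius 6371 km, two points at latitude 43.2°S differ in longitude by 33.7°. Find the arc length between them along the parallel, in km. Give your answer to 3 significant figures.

Arc length along a parallel = R cos φ · Δλ (with Δλ in radians).
= 6371 × cos 43.2° × (33.7° × π/180) = 6371 × 0.7290 × 0.5882 ≈ 2730 km.

2730 km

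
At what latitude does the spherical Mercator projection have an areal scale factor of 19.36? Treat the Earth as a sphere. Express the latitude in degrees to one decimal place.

Mercator areal scale is sec²φ.
sec²φ = 19.36  ⇒  cos²φ = 0.05165  ⇒  cos φ = 0.2273.
φ = arccos(0.2273) ≈ 76.9°.

76.9°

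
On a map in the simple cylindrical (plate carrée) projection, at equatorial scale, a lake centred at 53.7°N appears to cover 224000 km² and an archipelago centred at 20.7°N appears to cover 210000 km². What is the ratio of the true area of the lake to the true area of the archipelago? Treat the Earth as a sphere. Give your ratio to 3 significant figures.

0.675

Plate carrée has h = 1 and k = sec φ, giving areal scale sec φ; true area = (apparent area) · cos φ.
True area of lake: 224000 × cos(53.7°) = 224000 × 0.5920 = 132600 km².
True area of archipelago: 210000 × cos(20.7°) = 210000 × 0.9354 = 196400 km².
Ratio = 132600 / 196400 ≈ 0.675.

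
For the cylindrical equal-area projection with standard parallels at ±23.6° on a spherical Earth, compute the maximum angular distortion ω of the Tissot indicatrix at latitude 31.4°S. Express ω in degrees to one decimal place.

8.1°

A cylindrical equal-area projection with standard parallel φ₀ has meridian scale h = cos φ / cos φ₀ and parallel scale k = cos φ₀ / cos φ (so areas are preserved, h·k = 1).
At 31.4°: h = 0.9315, k = 1.074; principal scales a = 1.074, b = 0.9315.
sin(ω/2) = (a − b)/(a + b) = 0.1421/2.005 = 0.07089, so ω = 2 arcsin(0.07089) ≈ 8.1°.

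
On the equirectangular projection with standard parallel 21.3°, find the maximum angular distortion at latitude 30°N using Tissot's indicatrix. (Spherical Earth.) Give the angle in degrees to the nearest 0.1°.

With standard parallel φ₀ = 21.3°, the equirectangular projection gives x = Rλ cos φ₀, y = Rφ, so h = 1 and k = cos 21.3° / cos φ.
At 30°: h = 1.000, k = 1.076; principal scales a = 1.076, b = 1.000.
sin(ω/2) = (a − b)/(a + b) = 0.07582/2.076 = 0.03653, so ω = 2 arcsin(0.03653) ≈ 4.2°.

4.2°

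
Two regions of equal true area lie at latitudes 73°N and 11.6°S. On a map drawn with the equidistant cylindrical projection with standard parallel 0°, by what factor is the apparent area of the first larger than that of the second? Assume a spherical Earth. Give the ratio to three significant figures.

For the equirectangular projection with φ₀ = 0 (plate carrée), h = 1 along meridians and k = sec φ along parallels.
Areal scale at 73°: h·k = 1.000 × 3.420 = 3.420.
Areal scale at 11.6°: h·k = 1.000 × 1.021 = 1.021.
Ratio = 3.420/1.021 ≈ 3.35.

3.35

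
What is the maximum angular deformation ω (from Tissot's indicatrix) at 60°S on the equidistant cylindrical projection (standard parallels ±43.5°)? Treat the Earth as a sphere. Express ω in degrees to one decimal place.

21.2°

With standard parallel φ₀ = 43.5°, the equirectangular projection gives x = Rλ cos φ₀, y = Rφ, so h = 1 and k = cos 43.5° / cos φ.
At 60°: h = 1.000, k = 1.451; principal scales a = 1.451, b = 1.000.
sin(ω/2) = (a − b)/(a + b) = 0.4507/2.451 = 0.1839, so ω = 2 arcsin(0.1839) ≈ 21.2°.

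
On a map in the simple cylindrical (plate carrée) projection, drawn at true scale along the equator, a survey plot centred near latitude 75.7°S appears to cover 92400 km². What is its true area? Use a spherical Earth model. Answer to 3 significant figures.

For the equirectangular projection with φ₀ = 0 (plate carrée), h = 1 along meridians and k = sec φ along parallels.
Areal scale = h·k = 1 × sec φ; at 75.7°, h = 1.000, k = 4.049, so h·k = 4.049.
True area = apparent / (areal scale) = 92400 / 4.049 ≈ 22800 km².

22800 km²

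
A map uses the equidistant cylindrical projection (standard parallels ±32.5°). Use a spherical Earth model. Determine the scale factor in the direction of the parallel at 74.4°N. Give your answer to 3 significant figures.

In the equirectangular projection with standard parallel φ₀ = 32.5° (x = Rλ cos φ₀, y = Rφ), meridians are true-scale (h = 1) and the parallel scale is k = cos φ₀ / cos φ.
k = cos 32.5° / cos 74.4° = 0.8434/0.2689 = 3.136.

3.14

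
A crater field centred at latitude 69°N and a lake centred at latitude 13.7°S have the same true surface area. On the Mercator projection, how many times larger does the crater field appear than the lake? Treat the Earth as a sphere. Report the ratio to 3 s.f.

Mercator is conformal with k = sec φ, so areal scale = k² = sec²φ.
At 69°: sec²(69°) = 1/0.3584² = 7.786.
At 13.7°: sec²(13.7°) = 1/0.9715² = 1.059.
Ratio = 7.786/1.059 = cos²(13.7°)/cos²(69°) ≈ 7.35.

7.35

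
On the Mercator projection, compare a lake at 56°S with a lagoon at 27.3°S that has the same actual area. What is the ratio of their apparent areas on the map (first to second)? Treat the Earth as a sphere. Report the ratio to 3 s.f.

2.53

Mercator is conformal with k = sec φ, so areal scale = k² = sec²φ.
At 56°: sec²(56°) = 1/0.5592² = 3.198.
At 27.3°: sec²(27.3°) = 1/0.8886² = 1.266.
Ratio = 3.198/1.266 = cos²(27.3°)/cos²(56°) ≈ 2.53.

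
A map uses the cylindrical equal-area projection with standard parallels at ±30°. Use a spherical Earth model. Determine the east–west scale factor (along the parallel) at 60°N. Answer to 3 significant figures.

1.73

For cylindrical equal-area with standard parallel φ₀, h = cos φ / cos φ₀ and k = cos φ₀ / cos φ, so h·k = 1.
k = cos 30° / cos 60° = 0.8660/0.5000 = 1.732.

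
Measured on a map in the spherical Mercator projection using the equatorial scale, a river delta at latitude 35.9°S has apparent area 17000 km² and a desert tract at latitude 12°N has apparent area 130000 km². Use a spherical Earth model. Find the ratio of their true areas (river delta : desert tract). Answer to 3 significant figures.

0.0897

Mercator's areal exaggeration is sec²φ; hence true area = (apparent area) · cos²φ.
True area of river delta: 17000 × cos²(35.9°) = 17000 × 0.6562 = 11150 km².
True area of desert tract: 130000 × cos²(12°) = 130000 × 0.9568 = 124400 km².
Ratio = 11150 / 124400 ≈ 0.0897.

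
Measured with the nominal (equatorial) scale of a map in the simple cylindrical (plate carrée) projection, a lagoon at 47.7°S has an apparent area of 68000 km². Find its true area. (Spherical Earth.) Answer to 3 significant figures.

Plate carrée maps x = Rλ, y = Rφ. The meridian scale is h = 1 and the parallel scale is k = 1/cos φ = sec φ.
Areal scale = h·k = 1 × sec φ; at 47.7°, h = 1.000, k = 1.486, so h·k = 1.486.
True area = apparent / (areal scale) = 68000 / 1.486 ≈ 45800 km².

45800 km²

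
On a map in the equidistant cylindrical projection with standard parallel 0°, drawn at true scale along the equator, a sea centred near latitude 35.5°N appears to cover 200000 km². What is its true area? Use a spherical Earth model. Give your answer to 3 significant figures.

For the equirectangular projection with φ₀ = 0 (plate carrée), h = 1 along meridians and k = sec φ along parallels.
Areal scale = h·k = 1 × sec φ; at 35.5°, h = 1.000, k = 1.228, so h·k = 1.228.
True area = apparent / (areal scale) = 200000 / 1.228 ≈ 163000 km².

163000 km²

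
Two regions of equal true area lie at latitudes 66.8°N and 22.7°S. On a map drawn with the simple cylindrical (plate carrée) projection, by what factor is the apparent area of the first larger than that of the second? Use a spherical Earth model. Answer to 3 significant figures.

In the plate carrée (x = Rλ, y = Rφ), meridians are true-scale (h = 1) and parallels are stretched by k = sec φ.
Areal scale at 66.8°: h·k = 1.000 × 2.538 = 2.538.
Areal scale at 22.7°: h·k = 1.000 × 1.084 = 1.084.
Ratio = 2.538/1.084 ≈ 2.34.

2.34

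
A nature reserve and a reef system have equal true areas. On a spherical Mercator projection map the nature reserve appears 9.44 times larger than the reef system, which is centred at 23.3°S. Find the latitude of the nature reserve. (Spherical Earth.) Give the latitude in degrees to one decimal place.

On Mercator, (apparent₁)/(apparent₂) = sec²φ₁ / sec²φ₂ when true areas are equal.
cos²φ₂ / cos²φ₁ = 9.44  ⇒  cos φ₁ = cos 23.3° / √9.44 = 0.9184/3.072 = 0.2989.
φ₁ = arccos(0.2989) ≈ 72.6°.

72.6°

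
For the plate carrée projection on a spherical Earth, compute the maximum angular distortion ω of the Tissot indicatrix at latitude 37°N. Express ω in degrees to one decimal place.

In the plate carrée (x = Rλ, y = Rφ), meridians are true-scale (h = 1) and parallels are stretched by k = sec φ.
At 37°: h = 1.000, k = 1.252; principal scales a = 1.252, b = 1.000.
sin(ω/2) = (a − b)/(a + b) = 0.2521/2.252 = 0.1120, so ω = 2 arcsin(0.1120) ≈ 12.9°.

12.9°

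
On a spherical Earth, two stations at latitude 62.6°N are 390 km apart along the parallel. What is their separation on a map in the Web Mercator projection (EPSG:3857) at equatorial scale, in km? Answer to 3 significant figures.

Mercator is conformal, so the point scale is isotropic: h = k = sec φ = 1/cos φ.
Along the parallel, k = sec 62.6° = 1/0.4602 = 2.173.
Map distance = 390 × 2.173 ≈ 847 km.

847 km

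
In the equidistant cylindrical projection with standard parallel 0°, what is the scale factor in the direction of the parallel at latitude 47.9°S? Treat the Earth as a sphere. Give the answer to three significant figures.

In the plate carrée (x = Rλ, y = Rφ), meridians are true-scale (h = 1) and parallels are stretched by k = sec φ.
k = 1/cos 47.9° = 1/0.6704 = 1.492.

1.49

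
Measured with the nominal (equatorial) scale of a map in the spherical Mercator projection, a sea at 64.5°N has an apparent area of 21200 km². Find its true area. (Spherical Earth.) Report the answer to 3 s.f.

3930 km²

The Mercator projection is conformal; its linear scale factor is the same in every direction and equals sec φ = 1/cos φ.
Areal scale = k² = sec²φ = 1/cos²(64.5°) = 1/0.4305² = 5.395.
True area = apparent / (areal scale) = 21200 / 5.395 ≈ 3930 km².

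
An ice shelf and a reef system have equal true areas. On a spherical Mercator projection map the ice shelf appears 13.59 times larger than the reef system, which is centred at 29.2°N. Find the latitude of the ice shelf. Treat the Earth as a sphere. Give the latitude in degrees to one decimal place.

On Mercator, (apparent₁)/(apparent₂) = sec²φ₁ / sec²φ₂ when true areas are equal.
cos²φ₂ / cos²φ₁ = 13.59  ⇒  cos φ₁ = cos 29.2° / √13.59 = 0.8729/3.686 = 0.2368.
φ₁ = arccos(0.2368) ≈ 76.3°.

76.3°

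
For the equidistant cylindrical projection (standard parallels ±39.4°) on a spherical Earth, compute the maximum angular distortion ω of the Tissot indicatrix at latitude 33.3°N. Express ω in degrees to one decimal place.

4.5°

In the equirectangular projection with standard parallel φ₀ = 39.4° (x = Rλ cos φ₀, y = Rφ), meridians are true-scale (h = 1) and the parallel scale is k = cos φ₀ / cos φ.
At 33.3°: h = 1.000, k = 0.9245; principal scales a = 1.000, b = 0.9245.
sin(ω/2) = (a − b)/(a + b) = 0.07546/1.925 = 0.03921, so ω = 2 arcsin(0.03921) ≈ 4.5°.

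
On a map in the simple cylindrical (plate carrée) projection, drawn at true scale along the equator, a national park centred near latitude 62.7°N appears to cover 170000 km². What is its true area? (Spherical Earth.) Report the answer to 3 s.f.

78000 km²

For the equirectangular projection with φ₀ = 0 (plate carrée), h = 1 along meridians and k = sec φ along parallels.
Areal scale = h·k = 1 × sec φ; at 62.7°, h = 1.000, k = 2.180, so h·k = 2.180.
True area = apparent / (areal scale) = 170000 / 2.180 ≈ 78000 km².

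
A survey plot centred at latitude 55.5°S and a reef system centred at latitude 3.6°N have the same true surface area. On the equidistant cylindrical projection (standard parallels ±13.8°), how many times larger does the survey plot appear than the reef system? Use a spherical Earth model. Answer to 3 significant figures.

In the equirectangular projection with standard parallel φ₀ = 13.8° (x = Rλ cos φ₀, y = Rφ), meridians are true-scale (h = 1) and the parallel scale is k = cos φ₀ / cos φ.
Areal scale at 55.5°: h·k = 1.000 × 1.715 = 1.715.
Areal scale at 3.6°: h·k = 1.000 × 0.9731 = 0.9731.
Ratio = 1.715/0.9731 ≈ 1.76.

1.76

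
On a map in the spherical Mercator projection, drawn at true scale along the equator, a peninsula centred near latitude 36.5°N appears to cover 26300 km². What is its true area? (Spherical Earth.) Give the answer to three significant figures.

17000 km²

The Mercator projection is conformal; its linear scale factor is the same in every direction and equals sec φ = 1/cos φ.
Areal scale = k² = sec²φ = 1/cos²(36.5°) = 1/0.8039² = 1.548.
True area = apparent / (areal scale) = 26300 / 1.548 ≈ 17000 km².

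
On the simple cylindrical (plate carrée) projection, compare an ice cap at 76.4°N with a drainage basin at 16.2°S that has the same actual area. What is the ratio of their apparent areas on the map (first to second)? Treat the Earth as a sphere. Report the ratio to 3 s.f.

4.08

For the equirectangular projection with φ₀ = 0 (plate carrée), h = 1 along meridians and k = sec φ along parallels.
Areal scale at 76.4°: h·k = 1.000 × 4.253 = 4.253.
Areal scale at 16.2°: h·k = 1.000 × 1.041 = 1.041.
Ratio = 4.253/1.041 ≈ 4.08.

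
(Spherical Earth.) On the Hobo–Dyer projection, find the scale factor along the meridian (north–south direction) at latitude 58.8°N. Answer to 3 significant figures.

0.653

Hobo–Dyer is a cylindrical equal-area projection with standard parallels at ±37.5°. A cylindrical equal-area projection with standard parallel φ₀ has meridian scale h = cos φ / cos φ₀ and parallel scale k = cos φ₀ / cos φ (so areas are preserved, h·k = 1).
h = cos 58.8° / cos 37.5° = 0.5180/0.7934 = 0.6530.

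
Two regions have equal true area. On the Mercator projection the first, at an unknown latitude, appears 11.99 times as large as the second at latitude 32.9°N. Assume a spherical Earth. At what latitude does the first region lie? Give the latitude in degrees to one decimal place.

On Mercator, (apparent₁)/(apparent₂) = sec²φ₁ / sec²φ₂ when true areas are equal.
cos²φ₂ / cos²φ₁ = 11.99  ⇒  cos φ₁ = cos 32.9° / √11.99 = 0.8396/3.463 = 0.2425.
φ₁ = arccos(0.2425) ≈ 76.0°.

76.0°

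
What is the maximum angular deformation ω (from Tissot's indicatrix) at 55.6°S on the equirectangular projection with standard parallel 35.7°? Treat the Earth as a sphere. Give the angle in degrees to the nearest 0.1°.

20.7°

The equidistant cylindrical projection with φ₀ = 35.7° has h = 1 (meridians true) and k = cos φ₀ / cos φ along parallels.
At 55.6°: h = 1.000, k = 1.437; principal scales a = 1.437, b = 1.000.
sin(ω/2) = (a − b)/(a + b) = 0.4374/2.437 = 0.1795, so ω = 2 arcsin(0.1795) ≈ 20.7°.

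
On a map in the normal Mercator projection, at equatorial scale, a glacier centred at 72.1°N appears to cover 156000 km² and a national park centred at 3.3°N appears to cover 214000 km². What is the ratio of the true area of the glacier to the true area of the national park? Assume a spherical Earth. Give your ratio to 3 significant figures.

On Mercator the areal scale is sec²φ, so true area = apparent × cos²φ.
True area of glacier: 156000 × cos²(72.1°) = 156000 × 0.09447 = 14740 km².
True area of national park: 214000 × cos²(3.3°) = 214000 × 0.9967 = 213300 km².
Ratio = 14740 / 213300 ≈ 0.0691.

0.0691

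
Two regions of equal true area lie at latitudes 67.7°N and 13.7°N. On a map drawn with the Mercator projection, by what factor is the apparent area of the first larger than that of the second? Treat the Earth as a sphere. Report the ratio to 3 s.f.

Mercator areal scale is sec²φ.
At 67.7°: sec²(67.7°) = 1/0.3795² = 6.945.
At 13.7°: sec²(13.7°) = 1/0.9715² = 1.059.
Ratio = 6.945/1.059 = cos²(13.7°)/cos²(67.7°) ≈ 6.56.

6.56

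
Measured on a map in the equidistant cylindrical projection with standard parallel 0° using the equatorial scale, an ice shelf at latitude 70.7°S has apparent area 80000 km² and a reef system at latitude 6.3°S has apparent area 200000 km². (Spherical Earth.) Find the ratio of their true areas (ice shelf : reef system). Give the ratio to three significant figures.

0.133

Plate carrée has h = 1 and k = sec φ, giving areal scale sec φ; true area = (apparent area) · cos φ.
True area of ice shelf: 80000 × cos(70.7°) = 80000 × 0.3305 = 26440 km².
True area of reef system: 200000 × cos(6.3°) = 200000 × 0.9940 = 198800 km².
Ratio = 26440 / 198800 ≈ 0.133.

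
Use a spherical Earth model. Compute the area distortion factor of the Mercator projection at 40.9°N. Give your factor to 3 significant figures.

For Mercator, h = k = sec φ (a conformal cylindrical projection has a single point scale, 1/cos φ).
Areal scale = k² = sec²φ = 1/cos²(40.9°) = 1/0.7559² = 1.750.

1.75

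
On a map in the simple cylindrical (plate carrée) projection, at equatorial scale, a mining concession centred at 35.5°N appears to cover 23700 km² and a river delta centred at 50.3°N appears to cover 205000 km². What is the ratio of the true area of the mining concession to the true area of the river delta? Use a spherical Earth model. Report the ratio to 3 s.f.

0.147

On the plate carrée, areal scale = h·k = 1 × sec φ, so true area = apparent × cos φ.
True area of mining concession: 23700 × cos(35.5°) = 23700 × 0.8141 = 19290 km².
True area of river delta: 205000 × cos(50.3°) = 205000 × 0.6388 = 130900 km².
Ratio = 19290 / 130900 ≈ 0.147.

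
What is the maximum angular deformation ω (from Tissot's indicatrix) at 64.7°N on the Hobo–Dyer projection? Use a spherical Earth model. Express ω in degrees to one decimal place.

Hobo–Dyer is a cylindrical equal-area projection with standard parallels at ±37.5°. For cylindrical equal-area with standard parallel φ₀, h = cos φ / cos φ₀ and k = cos φ₀ / cos φ, so h·k = 1.
At 64.7°: h = 0.5387, k = 1.856; principal scales a = 1.856, b = 0.5387.
sin(ω/2) = (a − b)/(a + b) = 1.318/2.395 = 0.5502, so ω = 2 arcsin(0.5502) ≈ 66.8°.

66.8°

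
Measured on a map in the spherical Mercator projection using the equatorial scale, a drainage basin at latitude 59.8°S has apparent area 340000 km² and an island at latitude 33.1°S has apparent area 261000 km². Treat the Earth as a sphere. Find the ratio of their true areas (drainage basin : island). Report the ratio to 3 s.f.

0.470

On Mercator the areal scale is sec²φ, so true area = apparent × cos²φ.
True area of drainage basin: 340000 × cos²(59.8°) = 340000 × 0.2530 = 86030 km².
True area of island: 261000 × cos²(33.1°) = 261000 × 0.7018 = 183200 km².
Ratio = 86030 / 183200 ≈ 0.470.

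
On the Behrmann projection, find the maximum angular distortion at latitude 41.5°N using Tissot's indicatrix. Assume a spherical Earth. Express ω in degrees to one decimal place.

16.6°

Behrmann is a cylindrical equal-area projection with standard parallels at ±30°. For cylindrical equal-area with standard parallel φ₀, h = cos φ / cos φ₀ and k = cos φ₀ / cos φ, so h·k = 1.
At 41.5°: h = 0.8648, k = 1.156; principal scales a = 1.156, b = 0.8648.
sin(ω/2) = (a − b)/(a + b) = 0.2915/2.021 = 0.1442, so ω = 2 arcsin(0.1442) ≈ 16.6°.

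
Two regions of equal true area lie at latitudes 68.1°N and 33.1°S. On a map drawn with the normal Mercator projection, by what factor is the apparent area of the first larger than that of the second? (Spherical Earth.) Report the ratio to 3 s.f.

Mercator areal scale is sec²φ.
At 68.1°: sec²(68.1°) = 1/0.3730² = 7.188.
At 33.1°: sec²(33.1°) = 1/0.8377² = 1.425.
Ratio = 7.188/1.425 = cos²(33.1°)/cos²(68.1°) ≈ 5.04.

5.04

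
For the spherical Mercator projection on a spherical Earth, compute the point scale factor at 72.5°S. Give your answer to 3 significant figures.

3.33

Mercator is conformal, so the point scale is isotropic: h = k = sec φ = 1/cos φ.
k = 1/cos 72.5° = 1/0.3007 = 3.326.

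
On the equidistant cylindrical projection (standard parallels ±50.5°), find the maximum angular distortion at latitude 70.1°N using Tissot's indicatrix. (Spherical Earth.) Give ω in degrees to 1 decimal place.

35.3°

The equidistant cylindrical projection with φ₀ = 50.5° has h = 1 (meridians true) and k = cos φ₀ / cos φ along parallels.
At 70.1°: h = 1.000, k = 1.869; principal scales a = 1.869, b = 1.000.
sin(ω/2) = (a − b)/(a + b) = 0.8687/2.869 = 0.3028, so ω = 2 arcsin(0.3028) ≈ 35.3°.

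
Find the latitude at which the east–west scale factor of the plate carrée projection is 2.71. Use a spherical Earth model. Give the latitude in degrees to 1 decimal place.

68.3°

Plate carrée: h = 1, k = sec φ along parallels.
sec φ = 2.71  ⇒  cos φ = 0.3690  ⇒  φ ≈ 68.3°.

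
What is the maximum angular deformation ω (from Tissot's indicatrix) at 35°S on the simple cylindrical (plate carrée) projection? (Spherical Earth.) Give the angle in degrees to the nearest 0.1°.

11.4°

Plate carrée maps x = Rλ, y = Rφ. The meridian scale is h = 1 and the parallel scale is k = 1/cos φ = sec φ.
At 35°: h = 1.000, k = 1.221; principal scales a = 1.221, b = 1.000.
sin(ω/2) = (a − b)/(a + b) = 0.2208/2.221 = 0.09941, so ω = 2 arcsin(0.09941) ≈ 11.4°.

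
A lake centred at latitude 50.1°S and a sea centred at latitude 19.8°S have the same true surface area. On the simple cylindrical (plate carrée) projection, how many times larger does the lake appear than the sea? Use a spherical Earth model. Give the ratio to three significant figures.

Plate carrée maps x = Rλ, y = Rφ. The meridian scale is h = 1 and the parallel scale is k = 1/cos φ = sec φ.
Areal scale at 50.1°: h·k = 1.000 × 1.559 = 1.559.
Areal scale at 19.8°: h·k = 1.000 × 1.063 = 1.063.
Ratio = 1.559/1.063 ≈ 1.47.

1.47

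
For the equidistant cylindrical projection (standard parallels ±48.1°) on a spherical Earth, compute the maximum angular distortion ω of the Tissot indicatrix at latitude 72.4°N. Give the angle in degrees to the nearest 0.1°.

44.3°

The equidistant cylindrical projection with φ₀ = 48.1° has h = 1 (meridians true) and k = cos φ₀ / cos φ along parallels.
At 72.4°: h = 1.000, k = 2.209; principal scales a = 2.209, b = 1.000.
sin(ω/2) = (a − b)/(a + b) = 1.209/3.209 = 0.3767, so ω = 2 arcsin(0.3767) ≈ 44.3°.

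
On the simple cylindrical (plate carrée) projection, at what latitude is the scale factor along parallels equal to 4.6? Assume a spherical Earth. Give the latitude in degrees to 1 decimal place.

Plate carrée: h = 1, k = sec φ along parallels.
sec φ = 4.6  ⇒  cos φ = 0.2174  ⇒  φ ≈ 77.4°.

77.4°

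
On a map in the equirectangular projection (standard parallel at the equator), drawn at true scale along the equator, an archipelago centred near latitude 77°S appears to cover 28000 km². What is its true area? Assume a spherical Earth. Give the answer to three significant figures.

In the plate carrée (x = Rλ, y = Rφ), meridians are true-scale (h = 1) and parallels are stretched by k = sec φ.
Areal scale = h·k = 1 × sec φ; at 77°, h = 1.000, k = 4.445, so h·k = 4.445.
True area = apparent / (areal scale) = 28000 / 4.445 ≈ 6300 km².

6300 km²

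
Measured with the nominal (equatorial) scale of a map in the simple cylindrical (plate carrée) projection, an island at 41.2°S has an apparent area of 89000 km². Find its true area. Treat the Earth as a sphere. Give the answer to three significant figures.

Plate carrée maps x = Rλ, y = Rφ. The meridian scale is h = 1 and the parallel scale is k = 1/cos φ = sec φ.
Areal scale = h·k = 1 × sec φ; at 41.2°, h = 1.000, k = 1.329, so h·k = 1.329.
True area = apparent / (areal scale) = 89000 / 1.329 ≈ 67000 km².

67000 km²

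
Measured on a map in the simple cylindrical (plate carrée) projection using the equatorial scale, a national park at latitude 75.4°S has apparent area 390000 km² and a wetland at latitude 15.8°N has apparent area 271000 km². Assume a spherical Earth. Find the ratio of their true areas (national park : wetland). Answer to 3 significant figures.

0.377

Plate carrée has h = 1 and k = sec φ, giving areal scale sec φ; true area = (apparent area) · cos φ.
True area of national park: 390000 × cos(75.4°) = 390000 × 0.2521 = 98310 km².
True area of wetland: 271000 × cos(15.8°) = 271000 × 0.9622 = 260800 km².
Ratio = 98310 / 260800 ≈ 0.377.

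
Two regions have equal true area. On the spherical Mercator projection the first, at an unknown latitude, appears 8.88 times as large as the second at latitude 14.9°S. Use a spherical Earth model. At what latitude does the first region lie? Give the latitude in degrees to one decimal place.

71.1°

Mercator areal scale is sec²φ, so apparent-area ratio = sec²φ₁ / sec²φ₂ = cos²φ₂ / cos²φ₁.
cos²φ₂ / cos²φ₁ = 8.88  ⇒  cos φ₁ = cos 14.9° / √8.88 = 0.9664/2.980 = 0.3243.
φ₁ = arccos(0.3243) ≈ 71.1°.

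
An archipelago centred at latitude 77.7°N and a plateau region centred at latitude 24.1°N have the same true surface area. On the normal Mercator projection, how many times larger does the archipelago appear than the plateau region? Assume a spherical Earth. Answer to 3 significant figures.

Mercator is conformal with k = sec φ, so areal scale = k² = sec²φ.
At 77.7°: sec²(77.7°) = 1/0.2130² = 22.04.
At 24.1°: sec²(24.1°) = 1/0.9128² = 1.200.
Ratio = 22.04/1.200 = cos²(24.1°)/cos²(77.7°) ≈ 18.4.

18.4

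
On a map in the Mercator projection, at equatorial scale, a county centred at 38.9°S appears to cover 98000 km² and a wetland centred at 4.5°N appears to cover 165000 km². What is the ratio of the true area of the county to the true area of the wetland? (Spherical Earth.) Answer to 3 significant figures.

0.362

Mercator's areal exaggeration is sec²φ; hence true area = (apparent area) · cos²φ.
True area of county: 98000 × cos²(38.9°) = 98000 × 0.6057 = 59350 km².
True area of wetland: 165000 × cos²(4.5°) = 165000 × 0.9938 = 164000 km².
Ratio = 59350 / 164000 ≈ 0.362.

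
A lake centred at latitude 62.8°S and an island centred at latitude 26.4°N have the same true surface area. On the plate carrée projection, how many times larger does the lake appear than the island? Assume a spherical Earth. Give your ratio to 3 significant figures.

1.96

In the plate carrée (x = Rλ, y = Rφ), meridians are true-scale (h = 1) and parallels are stretched by k = sec φ.
Areal scale at 62.8°: h·k = 1.000 × 2.188 = 2.188.
Areal scale at 26.4°: h·k = 1.000 × 1.116 = 1.116.
Ratio = 2.188/1.116 ≈ 1.96.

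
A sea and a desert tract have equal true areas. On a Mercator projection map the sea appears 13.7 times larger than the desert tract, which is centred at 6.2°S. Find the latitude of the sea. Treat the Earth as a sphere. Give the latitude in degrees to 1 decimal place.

74.4°

Mercator areal scale is sec²φ, so apparent-area ratio = sec²φ₁ / sec²φ₂ = cos²φ₂ / cos²φ₁.
cos²φ₂ / cos²φ₁ = 13.7  ⇒  cos φ₁ = cos 6.2° / √13.7 = 0.9942/3.701 = 0.2686.
φ₁ = arccos(0.2686) ≈ 74.4°.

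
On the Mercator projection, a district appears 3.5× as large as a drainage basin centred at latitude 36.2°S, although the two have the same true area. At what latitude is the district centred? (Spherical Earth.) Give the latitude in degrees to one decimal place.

On Mercator, (apparent₁)/(apparent₂) = sec²φ₁ / sec²φ₂ when true areas are equal.
cos²φ₂ / cos²φ₁ = 3.5  ⇒  cos φ₁ = cos 36.2° / √3.5 = 0.8070/1.871 = 0.4313.
φ₁ = arccos(0.4313) ≈ 64.4°.

64.4°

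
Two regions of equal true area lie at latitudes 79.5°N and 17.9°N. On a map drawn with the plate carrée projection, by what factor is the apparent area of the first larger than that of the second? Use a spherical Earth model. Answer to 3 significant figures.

5.22

Plate carrée maps x = Rλ, y = Rφ. The meridian scale is h = 1 and the parallel scale is k = 1/cos φ = sec φ.
Areal scale at 79.5°: h·k = 1.000 × 5.487 = 5.487.
Areal scale at 17.9°: h·k = 1.000 × 1.051 = 1.051.
Ratio = 5.487/1.051 ≈ 5.22.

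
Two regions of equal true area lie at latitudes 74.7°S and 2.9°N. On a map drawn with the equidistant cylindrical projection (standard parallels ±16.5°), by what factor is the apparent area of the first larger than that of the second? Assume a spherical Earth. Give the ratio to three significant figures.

The equidistant cylindrical projection with φ₀ = 16.5° has h = 1 (meridians true) and k = cos φ₀ / cos φ along parallels.
Areal scale at 74.7°: h·k = 1.000 × 3.634 = 3.634.
Areal scale at 2.9°: h·k = 1.000 × 0.9600 = 0.9600.
Ratio = 3.634/0.9600 ≈ 3.78.

3.78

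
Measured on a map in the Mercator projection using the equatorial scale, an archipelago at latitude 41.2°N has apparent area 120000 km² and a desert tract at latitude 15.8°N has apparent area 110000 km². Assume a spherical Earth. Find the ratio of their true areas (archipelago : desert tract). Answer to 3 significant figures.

0.667

Mercator's areal exaggeration is sec²φ; hence true area = (apparent area) · cos²φ.
True area of archipelago: 120000 × cos²(41.2°) = 120000 × 0.5661 = 67940 km².
True area of desert tract: 110000 × cos²(15.8°) = 110000 × 0.9259 = 101800 km².
Ratio = 67940 / 101800 ≈ 0.667.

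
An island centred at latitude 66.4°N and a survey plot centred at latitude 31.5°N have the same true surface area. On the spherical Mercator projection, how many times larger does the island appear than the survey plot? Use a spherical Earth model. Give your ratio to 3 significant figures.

Mercator areal scale is sec²φ.
At 66.4°: sec²(66.4°) = 1/0.4003² = 6.239.
At 31.5°: sec²(31.5°) = 1/0.8526² = 1.376.
Ratio = 6.239/1.376 = cos²(31.5°)/cos²(66.4°) ≈ 4.54.

4.54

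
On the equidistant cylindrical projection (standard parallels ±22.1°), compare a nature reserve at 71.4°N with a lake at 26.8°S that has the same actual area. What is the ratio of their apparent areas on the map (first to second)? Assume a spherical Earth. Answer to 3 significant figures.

2.80

With standard parallel φ₀ = 22.1°, the equirectangular projection gives x = Rλ cos φ₀, y = Rφ, so h = 1 and k = cos 22.1° / cos φ.
Areal scale at 71.4°: h·k = 1.000 × 2.905 = 2.905.
Areal scale at 26.8°: h·k = 1.000 × 1.038 = 1.038.
Ratio = 2.905/1.038 ≈ 2.80.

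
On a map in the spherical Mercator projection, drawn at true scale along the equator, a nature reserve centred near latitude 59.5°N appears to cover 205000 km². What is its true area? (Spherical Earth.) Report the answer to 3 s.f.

52800 km²

Mercator is conformal, so the point scale is isotropic: h = k = sec φ = 1/cos φ.
Areal scale = k² = sec²φ = 1/cos²(59.5°) = 1/0.5075² = 3.882.
True area = apparent / (areal scale) = 205000 / 3.882 ≈ 52800 km².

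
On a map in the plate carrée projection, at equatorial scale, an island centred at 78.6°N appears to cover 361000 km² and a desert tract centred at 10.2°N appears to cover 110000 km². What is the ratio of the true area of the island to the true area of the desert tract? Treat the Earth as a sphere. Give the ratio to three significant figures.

0.659

Plate carrée has h = 1 and k = sec φ, giving areal scale sec φ; true area = (apparent area) · cos φ.
True area of island: 361000 × cos(78.6°) = 361000 × 0.1977 = 71350 km².
True area of desert tract: 110000 × cos(10.2°) = 110000 × 0.9842 = 108300 km².
Ratio = 71350 / 108300 ≈ 0.659.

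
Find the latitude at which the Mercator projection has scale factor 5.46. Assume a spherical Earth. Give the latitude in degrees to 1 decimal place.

79.4°

Mercator scale is k = sec φ = 1/cos φ.
1/cos φ = 5.46  ⇒  cos φ = 0.1832  ⇒  φ = arccos(0.1832) ≈ 79.4°.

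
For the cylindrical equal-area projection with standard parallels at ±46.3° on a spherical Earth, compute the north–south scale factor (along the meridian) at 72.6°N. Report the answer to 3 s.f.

0.433

A cylindrical equal-area projection with standard parallel φ₀ has meridian scale h = cos φ / cos φ₀ and parallel scale k = cos φ₀ / cos φ (so areas are preserved, h·k = 1).
h = cos 72.6° / cos 46.3° = 0.2990/0.6909 = 0.4328.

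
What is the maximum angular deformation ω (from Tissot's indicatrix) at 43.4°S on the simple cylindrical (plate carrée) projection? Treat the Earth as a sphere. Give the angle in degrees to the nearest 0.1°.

18.2°

In the plate carrée (x = Rλ, y = Rφ), meridians are true-scale (h = 1) and parallels are stretched by k = sec φ.
At 43.4°: h = 1.000, k = 1.376; principal scales a = 1.376, b = 1.000.
sin(ω/2) = (a − b)/(a + b) = 0.3763/2.376 = 0.1584, so ω = 2 arcsin(0.1584) ≈ 18.2°.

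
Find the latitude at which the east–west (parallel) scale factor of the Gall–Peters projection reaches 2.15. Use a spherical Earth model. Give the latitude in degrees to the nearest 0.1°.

Gall–Peters is a cylindrical equal-area projection with standard parallels at ±45°. Cylindrical equal-area (φ₀ = 45°): h = cos φ / cos 45° along meridians, k = cos 45° / cos φ along parallels; h·k = 1.
k = cos φ₀ / cos φ = 2.15  ⇒  cos φ = cos 45° / 2.15 = 0.3289.
φ = arccos(0.3289) ≈ 70.8°.

70.8°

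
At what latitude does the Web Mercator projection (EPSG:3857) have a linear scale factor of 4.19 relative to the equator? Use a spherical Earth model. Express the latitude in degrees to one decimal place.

Mercator scale is k = sec φ = 1/cos φ.
1/cos φ = 4.19  ⇒  cos φ = 0.2387  ⇒  φ = arccos(0.2387) ≈ 76.2°.

76.2°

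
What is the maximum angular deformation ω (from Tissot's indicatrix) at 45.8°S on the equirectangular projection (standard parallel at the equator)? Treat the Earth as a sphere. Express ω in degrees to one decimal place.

20.6°

Plate carrée maps x = Rλ, y = Rφ. The meridian scale is h = 1 and the parallel scale is k = 1/cos φ = sec φ.
At 45.8°: h = 1.000, k = 1.434; principal scales a = 1.434, b = 1.000.
sin(ω/2) = (a − b)/(a + b) = 0.4344/2.434 = 0.1784, so ω = 2 arcsin(0.1784) ≈ 20.6°.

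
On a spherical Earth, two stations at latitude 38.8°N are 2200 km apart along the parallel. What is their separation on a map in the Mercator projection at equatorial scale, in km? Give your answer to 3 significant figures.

2820 km

For Mercator, h = k = sec φ (a conformal cylindrical projection has a single point scale, 1/cos φ).
Along the parallel, k = sec 38.8° = 1/0.7793 = 1.283.
Map distance = 2200 × 1.283 ≈ 2820 km.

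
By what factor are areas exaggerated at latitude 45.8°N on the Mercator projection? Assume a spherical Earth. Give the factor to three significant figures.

2.06

Mercator is conformal, so the point scale is isotropic: h = k = sec φ = 1/cos φ.
Areal scale = k² = sec²φ = 1/cos²(45.8°) = 1/0.6972² = 2.057.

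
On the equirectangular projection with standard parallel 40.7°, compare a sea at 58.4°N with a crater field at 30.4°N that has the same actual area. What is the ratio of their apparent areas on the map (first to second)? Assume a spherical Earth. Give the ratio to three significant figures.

The equidistant cylindrical projection with φ₀ = 40.7° has h = 1 (meridians true) and k = cos φ₀ / cos φ along parallels.
Areal scale at 58.4°: h·k = 1.000 × 1.447 = 1.447.
Areal scale at 30.4°: h·k = 1.000 × 0.8790 = 0.8790.
Ratio = 1.447/0.8790 ≈ 1.65.

1.65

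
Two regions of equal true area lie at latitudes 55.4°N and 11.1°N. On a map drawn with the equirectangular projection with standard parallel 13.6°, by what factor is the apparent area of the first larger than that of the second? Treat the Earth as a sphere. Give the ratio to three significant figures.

1.73

The equidistant cylindrical projection with φ₀ = 13.6° has h = 1 (meridians true) and k = cos φ₀ / cos φ along parallels.
Areal scale at 55.4°: h·k = 1.000 × 1.712 = 1.712.
Areal scale at 11.1°: h·k = 1.000 × 0.9905 = 0.9905.
Ratio = 1.712/0.9905 ≈ 1.73.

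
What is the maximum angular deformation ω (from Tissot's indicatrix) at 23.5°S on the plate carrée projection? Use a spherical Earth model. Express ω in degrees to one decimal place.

5.0°

Plate carrée maps x = Rλ, y = Rφ. The meridian scale is h = 1 and the parallel scale is k = 1/cos φ = sec φ.
At 23.5°: h = 1.000, k = 1.090; principal scales a = 1.090, b = 1.000.
sin(ω/2) = (a − b)/(a + b) = 0.09044/2.090 = 0.04326, so ω = 2 arcsin(0.04326) ≈ 5.0°.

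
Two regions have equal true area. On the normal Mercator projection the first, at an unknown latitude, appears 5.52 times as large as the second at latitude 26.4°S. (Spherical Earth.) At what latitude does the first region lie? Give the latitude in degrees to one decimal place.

67.6°

Mercator areal scale is sec²φ, so apparent-area ratio = sec²φ₁ / sec²φ₂ = cos²φ₂ / cos²φ₁.
cos²φ₂ / cos²φ₁ = 5.52  ⇒  cos φ₁ = cos 26.4° / √5.52 = 0.8957/2.349 = 0.3812.
φ₁ = arccos(0.3812) ≈ 67.6°.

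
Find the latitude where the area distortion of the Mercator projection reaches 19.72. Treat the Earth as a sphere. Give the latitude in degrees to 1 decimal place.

77.0°

Mercator areal scale is sec²φ.
sec²φ = 19.72  ⇒  cos²φ = 0.05071  ⇒  cos φ = 0.2252.
φ = arccos(0.2252) ≈ 77.0°.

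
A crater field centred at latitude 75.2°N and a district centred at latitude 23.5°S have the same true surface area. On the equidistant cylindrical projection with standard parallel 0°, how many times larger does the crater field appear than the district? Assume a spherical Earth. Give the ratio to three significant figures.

For the equirectangular projection with φ₀ = 0 (plate carrée), h = 1 along meridians and k = sec φ along parallels.
Areal scale at 75.2°: h·k = 1.000 × 3.915 = 3.915.
Areal scale at 23.5°: h·k = 1.000 × 1.090 = 1.090.
Ratio = 3.915/1.090 ≈ 3.59.

3.59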